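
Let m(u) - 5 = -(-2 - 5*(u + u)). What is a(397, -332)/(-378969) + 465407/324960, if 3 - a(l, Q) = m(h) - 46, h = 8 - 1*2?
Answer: 58793558221/41049922080 ≈ 1.4322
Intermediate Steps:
h = 6 (h = 8 - 2 = 6)
m(u) = 7 + 10*u (m(u) = 5 - (-2 - 5*(u + u)) = 5 - (-2 - 5*2*u) = 5 - (-2 - 10*u) = 5 + (2 + 10*u) = 7 + 10*u)
a(l, Q) = -18 (a(l, Q) = 3 - ((7 + 10*6) - 46) = 3 - ((7 + 60) - 46) = 3 - (67 - 46) = 3 - 1*21 = 3 - 21 = -18)
a(397, -332)/(-378969) + 465407/324960 = -18/(-378969) + 465407/324960 = -18*(-1/378969) + 465407*(1/324960) = 6/126323 + 465407/324960 = 58793558221/41049922080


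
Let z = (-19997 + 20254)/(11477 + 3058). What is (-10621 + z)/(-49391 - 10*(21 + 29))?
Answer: 154375978/725165685 ≈ 0.21288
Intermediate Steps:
z = 257/14535 ≈ 0.017681
(-10621 + z)/(-49391 - 10*(21 + 29)) = (-10621 + 257/14535)/(-49391 - 10*(21 + 29)) = -154375978/(14535*(-49391 - 10*50)) = -154375978/(14535*(-49391 - 500)) = -154375978/14535/(-49891) = -154375978/14535*(-1/49891) = 154375978/725165685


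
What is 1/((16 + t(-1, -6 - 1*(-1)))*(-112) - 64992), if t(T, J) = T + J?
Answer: -1/66112 ≈ -1.5126e-5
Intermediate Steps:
t(T, J) = J + T
1/((16 + t(-1, -6 - 1*(-1)))*(-112) - 64992) = 1/((16 + ((-6 - 1*(-1)) - 1))*(-112) - 64992) = 1/((16 + ((-6 + 1) - 1))*(-112) - 64992) = 1/((16 + (-5 - 1))*(-112) - 64992) = 1/((16 - 6)*(-112) - 64992) = 1/(10*(-112) - 64992) = 1/(-1120 - 64992) = 1/(-66112) = -1/66112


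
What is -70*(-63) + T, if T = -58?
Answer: 4352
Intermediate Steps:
-70*(-63) + T = -70*(-63) - 58 = 4410 - 58 = 4352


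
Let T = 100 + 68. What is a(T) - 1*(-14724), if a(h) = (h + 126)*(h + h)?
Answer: 113508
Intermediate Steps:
T = 168
a(h) = 2*h*(126 + h) (a(h) = (126 + h)*(2*h) = 2*h*(126 + h))
a(T) - 1*(-14724) = 2*168*(126 + 168) - 1*(-14724) = 2*168*294 + 14724 = 98784 + 14724 = 113508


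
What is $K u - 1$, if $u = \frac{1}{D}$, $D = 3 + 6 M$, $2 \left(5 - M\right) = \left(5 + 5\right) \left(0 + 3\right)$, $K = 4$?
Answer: $- \frac{61}{57} \approx -1.0702$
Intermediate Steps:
$M = -10$ ($M = 5 - \frac{\left(5 + 5\right) \left(0 + 3\right)}{2} = 5 - \frac{10 \cdot 3}{2} = 5 - 15 = -10$)
$D = -57$ ($D = 3 + 6 \left(-10\right) = 3 - 60 = -57$)
$u = - \frac{1}{57}$ ($u = \frac{1}{-57} = - \frac{1}{57} \approx -0.017544$)
$K u - 1 = 4 \left(- \frac{1}{57}\right) - 1 = - \frac{4}{57} - 1 = - \frac{61}{57}$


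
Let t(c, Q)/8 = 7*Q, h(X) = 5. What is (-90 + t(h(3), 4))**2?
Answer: 17956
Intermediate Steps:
t(c, Q) = 56*Q (t(c, Q) = 8*(7*Q) = 56*Q)
(-90 + t(h(3), 4))**2 = (-90 + 56*4)**2 = (-90 + 224)**2 = 134**2 = 17956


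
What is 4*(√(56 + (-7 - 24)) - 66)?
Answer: -244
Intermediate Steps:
4*(√(56 + (-7 - 24)) - 66) = 4*(√(56 - 31) - 66) = 4*(√25 - 66) = 4*(5 - 66) = 4*(-61) = -244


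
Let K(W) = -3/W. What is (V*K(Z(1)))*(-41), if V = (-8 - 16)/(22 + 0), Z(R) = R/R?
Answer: -1476/11 ≈ -134.18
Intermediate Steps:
Z(R) = 1
V = -12/11 (V = -24/22 = -24*1/22 = -12/11 ≈ -1.0909)
(V*K(Z(1)))*(-41) = -(-36)/(11*1)*(-41) = -(-36)/11*(-41) = -12/11*(-3)*(-41) = (36/11)*(-41) = -1476/11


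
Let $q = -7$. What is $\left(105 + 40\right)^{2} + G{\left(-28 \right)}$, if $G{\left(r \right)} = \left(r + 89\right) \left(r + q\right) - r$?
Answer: $18918$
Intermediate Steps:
$G{\left(r \right)} = - r + \left(-7 + r\right) \left(89 + r\right)$ ($G{\left(r \right)} = \left(r + 89\right) \left(r - 7\right) - r = \left(89 + r\right) \left(-7 + r\right) - r = \left(-7 + r\right) \left(89 + r\right) - r = - r + \left(-7 + r\right) \left(89 + r\right)$)
$\left(105 + 40\right)^{2} + G{\left(-28 \right)} = \left(105 + 40\right)^{2} + \left(-623 + \left(-28\right)^{2} + 81 \left(-28\right)\right) = 145^{2} - 2107 = 21025 - 2107 = 18918$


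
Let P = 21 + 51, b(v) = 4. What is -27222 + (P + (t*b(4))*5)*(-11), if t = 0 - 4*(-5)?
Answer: -32414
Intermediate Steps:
t = 20 (t = 0 + 20 = 20)
P = 72
-27222 + (P + (t*b(4))*5)*(-11) = -27222 + (72 + (20*4)*5)*(-11) = -27222 + (72 + 80*5)*(-11) = -27222 + (72 + 400)*(-11) = -27222 + 472*(-11) = -27222 - 5192 = -32414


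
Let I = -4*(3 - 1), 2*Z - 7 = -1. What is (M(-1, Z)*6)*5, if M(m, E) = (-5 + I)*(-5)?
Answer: 1950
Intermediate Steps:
Z = 3 (Z = 7/2 + (½)*(-1) = 7/2 - ½ = 3)
I = -8 (I = -4*2 = -8)
M(m, E) = 65 (M(m, E) = (-5 - 8)*(-5) = -13*(-5) = 65)
(M(-1, Z)*6)*5 = (65*6)*5 = 390*5 = 1950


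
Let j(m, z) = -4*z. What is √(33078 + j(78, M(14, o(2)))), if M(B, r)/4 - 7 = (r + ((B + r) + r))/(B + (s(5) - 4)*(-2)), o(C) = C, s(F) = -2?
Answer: √5569174/13 ≈ 181.53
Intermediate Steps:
M(B, r) = 28 + 4*(B + 3*r)/(12 + B) (M(B, r) = 28 + 4*((r + ((B + r) + r))/(B + (-2 - 4)*(-2))) = 28 + 4*((r + (B + 2*r))/(B - 6*(-2))) = 28 + 4*((B + 3*r)/(B + 12)) = 28 + 4*((B + 3*r)/(12 + B)) = 28 + 4*(B + 3*r)/(12 + B))
√(33078 + j(78, M(14, o(2)))) = √(33078 - 16*(84 + 3*2 + 8*14)/(12 + 14)) = √(33078 - 16*(84 + 6 + 112)/26) = √(33078 - 16*202/26) = √(33078 - 4*404/13) = √(33078 - 1616/13) = √(428398/13) = √5569174/13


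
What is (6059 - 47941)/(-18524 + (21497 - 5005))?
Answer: 20941/1016 ≈ 20.611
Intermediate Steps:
(6059 - 47941)/(-18524 + (21497 - 5005)) = -41882/(-18524 + 16492) = -41882/(-2032) = -41882*(-1/2032) = 20941/1016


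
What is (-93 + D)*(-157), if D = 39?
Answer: 8478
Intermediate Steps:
(-93 + D)*(-157) = (-93 + 39)*(-157) = -54*(-157) = 8478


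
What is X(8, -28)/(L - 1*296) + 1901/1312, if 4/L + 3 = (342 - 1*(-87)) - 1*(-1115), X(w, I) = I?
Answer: 230929277/149611296 ≈ 1.5435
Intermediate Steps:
L = 4/1541 (L = 4/(-3 + ((342 - 1*(-87)) - 1*(-1115))) = 4/(-3 + ((342 + 87) + 1115)) = 4/(-3 + (429 + 1115)) = 4/(-3 + 1544) = 4/1541 ≈ 0.0025957)
X(8, -28)/(L - 1*296) + 1901/1312 = -28/(4/1541 - 1*296) + 1901/1312 = -28/(4/1541 - 296) + 1901*(1/1312) = -28/(-456132/1541) + 1901/1312 = -28*(-1541/456132) + 1901/1312 = 10787/114033 + 1901/1312 = 230929277/149611296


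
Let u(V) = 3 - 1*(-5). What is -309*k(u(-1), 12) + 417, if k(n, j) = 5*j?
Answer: -18123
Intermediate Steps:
u(V) = 8 (u(V) = 3 + 5 = 8)
-309*k(u(-1), 12) + 417 = -1545*12 + 417 = -309*60 + 417 = -18540 + 417 = -18123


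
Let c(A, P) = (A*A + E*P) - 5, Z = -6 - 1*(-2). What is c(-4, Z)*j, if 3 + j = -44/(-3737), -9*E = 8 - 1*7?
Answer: -1150201/33633 ≈ -34.199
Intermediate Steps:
E = -⅑ (E = -(8 - 1*7)/9 = -(8 - 7)/9 = -⅑*1 = -⅑ ≈ -0.11111)
j = -11167/3737 (j = -3 - 44/(-3737) = -3 - 44*(-1/3737) = -3 + 44/3737 = -11167/3737 ≈ -2.9882)
Z = -4 (Z = -6 + 2 = -4)
c(A, P) = -5 + A² - P/9 (c(A, P) = (A*A - P/9) - 5 = (A² - P/9) - 5 = -5 + A² - P/9)
c(-4, Z)*j = (-5 + (-4)² - ⅑*(-4))*(-11167/3737) = (-5 + 16 + 4/9)*(-11167/3737) = (103/9)*(-11167/3737) = -1150201/33633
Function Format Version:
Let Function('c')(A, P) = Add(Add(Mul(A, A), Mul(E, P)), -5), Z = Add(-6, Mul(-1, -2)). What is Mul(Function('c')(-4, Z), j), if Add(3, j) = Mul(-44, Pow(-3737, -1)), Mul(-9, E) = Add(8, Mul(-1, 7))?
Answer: Rational(-1150201, 33633) ≈ -34.199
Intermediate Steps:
E = Rational(-1, 9) (E = Mul(Rational(-1, 9), Add(8, Mul(-1, 7))) = Mul(Rational(-1, 9), Add(8, -7)) = Mul(Rational(-1, 9), 1) = Rational(-1, 9) ≈ -0.11111)
j = Rational(-11167, 3737) (j = Add(-3, Mul(-44, Pow(-3737, -1))) = Add(-3, Mul(-44, Rational(-1, 3737))) = Add(-3, Rational(44, 3737)) = Rational(-11167, 3737) ≈ -2.9882)
Z = -4 (Z = Add(-6, 2) = -4)
Function('c')(A, P) = Add(-5, Pow(A, 2), Mul(Rational(-1, 9), P)) (Function('c')(A, P) = Add(Add(Mul(A, A), Mul(Rational(-1, 9), P)), -5) = Add(Add(Pow(A, 2), Mul(Rational(-1, 9), P)), -5) = Add(-5, Pow(A, 2), Mul(Rational(-1, 9), P)))
Mul(Function('c')(-4, Z), j) = Mul(Add(-5, Pow(-4, 2), Mul(Rational(-1, 9), -4)), Rational(-11167, 3737)) = Mul(Add(-5, 16, Rational(4, 9)), Rational(-11167, 3737)) = Mul(Rational(103, 9), Rational(-11167, 3737)) = Rational(-1150201, 33633)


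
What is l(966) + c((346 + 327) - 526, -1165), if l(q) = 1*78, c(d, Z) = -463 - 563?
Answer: -948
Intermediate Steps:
c(d, Z) = -1026
l(q) = 78
l(966) + c((346 + 327) - 526, -1165) = 78 - 1026 = -948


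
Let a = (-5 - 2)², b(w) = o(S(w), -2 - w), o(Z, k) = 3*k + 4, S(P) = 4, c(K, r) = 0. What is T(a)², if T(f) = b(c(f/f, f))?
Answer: 4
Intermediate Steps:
o(Z, k) = 4 + 3*k
b(w) = -2 - 3*w (b(w) = 4 + 3*(-2 - w) = 4 + (-6 - 3*w) = -2 - 3*w)
a = 49 (a = (-7)² = 49)
T(f) = -2 (T(f) = -2 - 3*0 = -2 + 0 = -2)
T(a)² = (-2)² = 4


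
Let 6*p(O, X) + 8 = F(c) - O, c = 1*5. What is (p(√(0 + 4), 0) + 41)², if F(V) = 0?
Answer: 13924/9 ≈ 1547.1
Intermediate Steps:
c = 5
p(O, X) = -4/3 - O/6 (p(O, X) = -4/3 + (0 - O)/6 = -4/3 + (-O)/6 = -4/3 - O/6)
(p(√(0 + 4), 0) + 41)² = ((-4/3 - √(0 + 4)/6) + 41)² = ((-4/3 - √4/6) + 41)² = ((-4/3 - ⅙*2) + 41)² = ((-4/3 - ⅓) + 41)² = (-5/3 + 41)² = (118/3)² = 13924/9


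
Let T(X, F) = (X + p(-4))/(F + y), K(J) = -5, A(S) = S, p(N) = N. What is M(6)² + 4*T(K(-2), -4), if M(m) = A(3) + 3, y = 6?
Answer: 18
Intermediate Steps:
M(m) = 6 (M(m) = 3 + 3 = 6)
T(X, F) = (-4 + X)/(6 + F) (T(X, F) = (X - 4)/(F + 6) = (-4 + X)/(6 + F))
M(6)² + 4*T(K(-2), -4) = 6² + 4*((-4 - 5)/(6 - 4)) = 36 + 4*(-9/2) = 36 - 18 = 18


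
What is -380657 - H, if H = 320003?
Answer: -700660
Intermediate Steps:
-380657 - H = -380657 - 1*320003 = -380657 - 320003 = -700660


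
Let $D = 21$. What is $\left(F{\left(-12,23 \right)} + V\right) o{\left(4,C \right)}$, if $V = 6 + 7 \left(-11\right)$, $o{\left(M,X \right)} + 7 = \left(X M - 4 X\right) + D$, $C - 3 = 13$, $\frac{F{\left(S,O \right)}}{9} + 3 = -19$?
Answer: $-3766$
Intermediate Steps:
$F{\left(S,O \right)} = -198$ ($F{\left(S,O \right)} = -27 + 9 \left(-19\right) = -27 - 171 = -198$)
$C = 16$ ($C = 3 + 13 = 16$)
$o{\left(M,X \right)} = 14 - 4 X + M X$ ($o{\left(M,X \right)} = -7 + \left(\left(X M - 4 X\right) + 21\right) = -7 + \left(\left(M X - 4 X\right) + 21\right) = -7 + \left(\left(- 4 X + M X\right) + 21\right) = -7 + \left(21 - 4 X + M X\right) = 14 - 4 X + M X$)
$V = -71$ ($V = 6 - 77 = -71$)
$\left(F{\left(-12,23 \right)} + V\right) o{\left(4,C \right)} = \left(-198 - 71\right) \left(14 - 64 + 4 \cdot 16\right) = - 269 \left(14 - 64 + 64\right) = \left(-269\right) 14 = -3766$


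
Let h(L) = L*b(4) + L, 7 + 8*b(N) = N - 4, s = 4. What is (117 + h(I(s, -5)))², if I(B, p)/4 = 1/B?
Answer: 877969/64 ≈ 13718.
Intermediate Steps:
b(N) = -11/8 + N/8 (b(N) = -7/8 + (N - 4)/8 = -7/8 + (-4 + N)/8 = -7/8 + (-½ + N/8) = -11/8 + N/8)
I(B, p) = 4/B
h(L) = L/8 (h(L) = L*(-11/8 + (⅛)*4) + L = L*(-11/8 + ½) + L = L*(-7/8) + L = -7*L/8 + L = L/8)
(117 + h(I(s, -5)))² = (117 + (4/4)/8)² = (117 + (4*(¼))/8)² = (117 + (⅛)*1)² = (117 + ⅛)² = (937/8)² = 877969/64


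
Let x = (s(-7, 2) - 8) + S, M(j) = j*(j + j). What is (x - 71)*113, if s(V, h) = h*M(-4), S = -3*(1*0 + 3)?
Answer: -2712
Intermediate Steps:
M(j) = 2*j**2 (M(j) = j*(2*j) = 2*j**2)
S = -9 (S = -3*(0 + 3) = -3*3 = -9)
s(V, h) = 32*h (s(V, h) = h*(2*(-4)**2) = h*(2*16) = h*32 = 32*h)
x = 47 (x = (32*2 - 8) - 9 = (64 - 8) - 9 = 56 - 9 = 47)
(x - 71)*113 = (47 - 71)*113 = -24*113 = -2712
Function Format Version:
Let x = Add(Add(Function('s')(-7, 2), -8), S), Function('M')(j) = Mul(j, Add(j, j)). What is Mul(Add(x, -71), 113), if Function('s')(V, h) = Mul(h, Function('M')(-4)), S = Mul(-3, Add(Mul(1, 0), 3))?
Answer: -2712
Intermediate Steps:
Function('M')(j) = Mul(2, Pow(j, 2)) (Function('M')(j) = Mul(j, Mul(2, j)) = Mul(2, Pow(j, 2)))
S = -9 (S = Mul(-3, Add(0, 3)) = Mul(-3, 3) = -9)
Function('s')(V, h) = Mul(32, h) (Function('s')(V, h) = Mul(h, Mul(2, Pow(-4, 2))) = Mul(h, Mul(2, 16)) = Mul(h, 32) = Mul(32, h))
x = 47 (x = Add(Add(Mul(32, 2), -8), -9) = Add(Add(64, -8), -9) = Add(56, -9) = 47)
Mul(Add(x, -71), 113) = Mul(Add(47, -71), 113) = Mul(-24, 113) = -2712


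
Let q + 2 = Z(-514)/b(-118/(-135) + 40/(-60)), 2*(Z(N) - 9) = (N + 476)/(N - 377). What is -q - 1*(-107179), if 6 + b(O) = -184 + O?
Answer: 45312181198/422763 ≈ 1.0718e+5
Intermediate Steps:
b(O) = -190 + O (b(O) = -6 + (-184 + O) = -190 + O)
Z(N) = 9 + (476 + N)/(2*(-377 + N)) (Z(N) = 9 + ((N + 476)/(N - 377))/2 = 9 + ((476 + N)/(-377 + N))/2 = 9 + (476 + N)/(2*(-377 + N)))
q = -865621/422763 (q = -2 + ((-6310 + 19*(-514))/(2*(-377 - 514)))/(-190 + (-118/(-135) + 40/(-60))) = -2 + ((1/2)*(-6310 - 9766)/(-891))/(-190 + (-118*(-1/135) + 40*(-1/60))) = -2 + ((1/2)*(-1/891)*(-16076))/(-190 + (118/135 - 2/3)) = -2 + 8038/(891*(-190 + 28/135)) = -2 + 8038/(891*(-25622/135)) = -2 + (8038/891)*(-135/25622) = -2 - 20095/422763 = -865621/422763 ≈ -2.0475)
-q - 1*(-107179) = -1*(-865621/422763) - 1*(-107179) = 865621/422763 + 107179 = 45312181198/422763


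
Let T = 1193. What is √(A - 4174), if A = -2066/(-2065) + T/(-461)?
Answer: I*√3784073278151985/951965 ≈ 64.619*I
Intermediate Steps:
A = -1511119/951965 (A = -2066/(-2065) + 1193/(-461) = -2066*(-1/2065) + 1193*(-1/461) = 2066/2065 - 1193/461 = -1511119/951965 ≈ -1.5874)
√(A - 4174) = √(-1511119/951965 - 4174) = √(-3975013029/951965) = I*√3784073278151985/951965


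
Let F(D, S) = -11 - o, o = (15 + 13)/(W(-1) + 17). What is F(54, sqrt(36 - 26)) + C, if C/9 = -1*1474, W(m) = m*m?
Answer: -119507/9 ≈ -13279.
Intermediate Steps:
W(m) = m**2
C = -13266 (C = 9*(-1*1474) = 9*(-1474) = -13266)
o = 14/9 (o = (15 + 13)/((-1)**2 + 17) = 28/(1 + 17) = 28/18 = 28*(1/18) = 14/9 ≈ 1.5556)
F(D, S) = -113/9 (F(D, S) = -11 - 1*14/9 = -11 - 14/9 = -113/9)
F(54, sqrt(36 - 26)) + C = -113/9 - 13266 = -119507/9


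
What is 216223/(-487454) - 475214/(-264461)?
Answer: 174462414353/128912572294 ≈ 1.3533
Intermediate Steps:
216223/(-487454) - 475214/(-264461) = 216223*(-1/487454) - 475214*(-1/264461) = -216223/487454 + 475214/264461 = 174462414353/128912572294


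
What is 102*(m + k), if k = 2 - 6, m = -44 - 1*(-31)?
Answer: -1734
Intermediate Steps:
m = -13 (m = -44 + 31 = -13)
k = -4
102*(m + k) = 102*(-13 - 4) = 102*(-17) = -1734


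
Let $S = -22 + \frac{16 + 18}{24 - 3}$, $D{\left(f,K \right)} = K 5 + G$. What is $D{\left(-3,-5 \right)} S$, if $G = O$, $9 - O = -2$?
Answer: $\frac{856}{3} \approx 285.33$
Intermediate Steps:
$O = 11$ ($O = 9 - -2 = 9 + 2 = 11$)
$G = 11$
$D{\left(f,K \right)} = 11 + 5 K$ ($D{\left(f,K \right)} = K 5 + 11 = 5 K + 11 = 11 + 5 K$)
$S = - \frac{428}{21}$ ($S = -22 + \frac{34}{21} = - \frac{428}{21} \approx -20.381$)
$D{\left(-3,-5 \right)} S = \left(11 + 5 \left(-5\right)\right) \left(- \frac{428}{21}\right) = \left(11 - 25\right) \left(- \frac{428}{21}\right) = \left(-14\right) \left(- \frac{428}{21}\right) = \frac{856}{3}$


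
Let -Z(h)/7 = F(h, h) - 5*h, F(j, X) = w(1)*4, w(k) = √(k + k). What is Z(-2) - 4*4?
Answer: -86 - 28*√2 ≈ -125.60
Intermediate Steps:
w(k) = √2*√k (w(k) = √(2*k) = √2*√k)
F(j, X) = 4*√2 (F(j, X) = (√2*√1)*4 = (√2*1)*4 = √2*4 = 4*√2)
Z(h) = -28*√2 + 35*h (Z(h) = -7*(4*√2 - 5*h) = -7*(-5*h + 4*√2) = -28*√2 + 35*h)
Z(-2) - 4*4 = (-28*√2 + 35*(-2)) - 4*4 = (-28*√2 - 70) - 16 = (-70 - 28*√2) - 16 = -86 - 28*√2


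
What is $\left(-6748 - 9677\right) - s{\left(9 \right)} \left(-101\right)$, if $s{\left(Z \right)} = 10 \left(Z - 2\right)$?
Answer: $-9355$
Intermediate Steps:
$s{\left(Z \right)} = -20 + 10 Z$ ($s{\left(Z \right)} = 10 \left(-2 + Z\right) = -20 + 10 Z$)
$\left(-6748 - 9677\right) - s{\left(9 \right)} \left(-101\right) = \left(-6748 - 9677\right) - \left(-20 + 10 \cdot 9\right) \left(-101\right) = -16425 - \left(-20 + 90\right) \left(-101\right) = -16425 - 70 \left(-101\right) = -16425 - -7070 = -16425 + 7070 = -9355$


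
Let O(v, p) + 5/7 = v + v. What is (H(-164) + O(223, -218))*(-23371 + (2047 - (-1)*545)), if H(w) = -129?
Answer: -46004706/7 ≈ -6.5721e+6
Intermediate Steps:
O(v, p) = -5/7 + 2*v (O(v, p) = -5/7 + (v + v) = -5/7 + 2*v)
(H(-164) + O(223, -218))*(-23371 + (2047 - (-1)*545)) = (-129 + (-5/7 + 2*223))*(-23371 + (2047 - (-1)*545)) = (-129 + (-5/7 + 446))*(-23371 + (2047 - 1*(-545))) = (-129 + 3117/7)*(-23371 + (2047 + 545)) = 2214*(-23371 + 2592)/7 = (2214/7)*(-20779) = -46004706/7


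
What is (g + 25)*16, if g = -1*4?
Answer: 336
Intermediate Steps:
g = -4
(g + 25)*16 = (-4 + 25)*16 = 21*16 = 336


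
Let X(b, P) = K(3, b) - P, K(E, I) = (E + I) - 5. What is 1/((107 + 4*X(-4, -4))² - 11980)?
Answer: -1/2179 ≈ -0.00045893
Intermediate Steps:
K(E, I) = -5 + E + I
X(b, P) = -2 + b - P (X(b, P) = (-5 + 3 + b) - P = (-2 + b) - P = -2 + b - P)
1/((107 + 4*X(-4, -4))² - 11980) = 1/((107 + 4*(-2 - 4 - 1*(-4)))² - 11980) = 1/((107 + 4*(-2 - 4 + 4))² - 11980) = 1/((107 + 4*(-2))² - 11980) = 1/((107 - 8)² - 11980) = 1/(99² - 11980) = 1/(9801 - 11980) = 1/(-2179) = -1/2179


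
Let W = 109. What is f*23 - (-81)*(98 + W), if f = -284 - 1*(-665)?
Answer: 25530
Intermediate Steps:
f = 381 (f = -284 + 665 = 381)
f*23 - (-81)*(98 + W) = 381*23 - (-81)*(98 + 109) = 8763 - (-81)*207 = 8763 - 1*(-16767) = 8763 + 16767 = 25530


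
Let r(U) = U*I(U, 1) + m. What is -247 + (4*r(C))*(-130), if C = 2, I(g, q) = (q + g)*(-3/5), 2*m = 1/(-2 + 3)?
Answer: 1365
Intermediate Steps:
m = 1/2 (m = 1/(2*(-2 + 3)) = (1/2)/1 = (1/2)*1 = 1/2 ≈ 0.50000)
I(g, q) = -3*g/5 - 3*q/5 (I(g, q) = (g + q)*(-3*1/5) = (g + q)*(-3/5) = -3*g/5 - 3*q/5)
r(U) = 1/2 + U*(-3/5 - 3*U/5) (r(U) = U*(-3*U/5 - 3/5*1) + 1/2 = U*(-3*U/5 - 3/5) + 1/2 = U*(-3/5 - 3*U/5) + 1/2 = 1/2 + U*(-3/5 - 3*U/5))
-247 + (4*r(C))*(-130) = -247 + (4*(1/2 - 3/5*2*(1 + 2)))*(-130) = -247 + (4*(1/2 - 3/5*2*3))*(-130) = -247 + (4*(1/2 - 18/5))*(-130) = -247 + (4*(-31/10))*(-130) = -247 - 62/5*(-130) = -247 + 1612 = 1365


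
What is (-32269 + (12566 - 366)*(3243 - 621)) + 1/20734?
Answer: 662578420155/20734 ≈ 3.1956e+7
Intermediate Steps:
(-32269 + (12566 - 366)*(3243 - 621)) + 1/20734 = (-32269 + 12200*2622) + 1/20734 = (-32269 + 31988400) + 1/20734 = 31956131 + 1/20734 = 662578420155/20734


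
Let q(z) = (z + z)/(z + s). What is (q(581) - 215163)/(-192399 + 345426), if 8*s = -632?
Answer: -54005332/38409777 ≈ -1.4060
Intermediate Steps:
s = -79 (s = (1/8)*(-632) = -79)
q(z) = 2*z/(-79 + z) (q(z) = (z + z)/(z - 79) = (2*z)/(-79 + z) = 2*z/(-79 + z))
(q(581) - 215163)/(-192399 + 345426) = (2*581/(-79 + 581) - 215163)/(-192399 + 345426) = (2*581/502 - 215163)/153027 = (2*581*(1/502) - 215163)*(1/153027) = (581/251 - 215163)*(1/153027) = -54005332/251*1/153027 = -54005332/38409777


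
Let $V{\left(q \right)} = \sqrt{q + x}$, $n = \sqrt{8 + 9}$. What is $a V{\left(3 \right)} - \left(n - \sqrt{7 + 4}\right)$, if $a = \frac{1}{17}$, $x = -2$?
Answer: $\frac{1}{17} + \sqrt{11} - \sqrt{17} \approx -0.74766$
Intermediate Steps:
$n = \sqrt{17} \approx 4.1231$
$V{\left(q \right)} = \sqrt{-2 + q}$ ($V{\left(q \right)} = \sqrt{q - 2} = \sqrt{-2 + q}$)
$a = \frac{1}{17} \approx 0.058824$
$a V{\left(3 \right)} - \left(n - \sqrt{7 + 4}\right) = \frac{\sqrt{-2 + 3}}{17} - \left(\sqrt{17} - \sqrt{7 + 4}\right) = \frac{\sqrt{1}}{17} + \left(\sqrt{11} - \sqrt{17}\right) = \frac{1}{17} \cdot 1 + \left(\sqrt{11} - \sqrt{17}\right) = \frac{1}{17} + \left(\sqrt{11} - \sqrt{17}\right) = \frac{1}{17} + \sqrt{11} - \sqrt{17}$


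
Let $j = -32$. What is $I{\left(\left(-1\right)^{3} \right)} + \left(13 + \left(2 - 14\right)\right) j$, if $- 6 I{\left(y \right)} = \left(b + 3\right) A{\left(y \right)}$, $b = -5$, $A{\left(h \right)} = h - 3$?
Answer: $- \frac{100}{3} \approx -33.333$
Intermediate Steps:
$A{\left(h \right)} = -3 + h$
$I{\left(y \right)} = -1 + \frac{y}{3}$ ($I{\left(y \right)} = - \frac{\left(-5 + 3\right) \left(-3 + y\right)}{6} = - \frac{\left(-2\right) \left(-3 + y\right)}{6} = - \frac{6 - 2 y}{6} = -1 + \frac{y}{3}$)
$I{\left(\left(-1\right)^{3} \right)} + \left(13 + \left(2 - 14\right)\right) j = \left(-1 + \frac{\left(-1\right)^{3}}{3}\right) + \left(13 + \left(2 - 14\right)\right) \left(-32\right) = \left(-1 + \frac{1}{3} \left(-1\right)\right) + \left(13 + \left(2 - 14\right)\right) \left(-32\right) = \left(-1 - \frac{1}{3}\right) + \left(13 - 12\right) \left(-32\right) = - \frac{4}{3} + 1 \left(-32\right) = - \frac{4}{3} - 32 = - \frac{100}{3}$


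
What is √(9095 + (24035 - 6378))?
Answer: 8*√418 ≈ 163.56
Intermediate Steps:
√(9095 + (24035 - 6378)) = √(9095 + 17657) = √26752 = 8*√418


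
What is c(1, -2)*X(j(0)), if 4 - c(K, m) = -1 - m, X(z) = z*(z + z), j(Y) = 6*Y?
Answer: 0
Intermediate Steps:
X(z) = 2*z**2 (X(z) = z*(2*z) = 2*z**2)
c(K, m) = 5 + m (c(K, m) = 4 - (-1 - m) = 4 + (1 + m) = 5 + m)
c(1, -2)*X(j(0)) = (5 - 2)*(2*(6*0)**2) = 3*(2*0**2) = 3*(2*0) = 3*0 = 0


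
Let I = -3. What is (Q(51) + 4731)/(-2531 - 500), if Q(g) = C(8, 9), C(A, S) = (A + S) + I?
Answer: -4745/3031 ≈ -1.5655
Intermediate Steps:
C(A, S) = -3 + A + S (C(A, S) = (A + S) - 3 = -3 + A + S)
Q(g) = 14 (Q(g) = -3 + 8 + 9 = 14)
(Q(51) + 4731)/(-2531 - 500) = (14 + 4731)/(-2531 - 500) = 4745/(-3031) = 4745*(-1/3031) = -4745/3031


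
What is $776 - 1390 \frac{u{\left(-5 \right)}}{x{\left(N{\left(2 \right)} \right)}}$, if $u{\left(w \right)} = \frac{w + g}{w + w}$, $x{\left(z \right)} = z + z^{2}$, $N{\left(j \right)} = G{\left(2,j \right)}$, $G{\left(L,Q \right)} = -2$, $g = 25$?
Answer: $2166$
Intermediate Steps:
$N{\left(j \right)} = -2$
$u{\left(w \right)} = \frac{25 + w}{2 w}$ ($u{\left(w \right)} = \frac{w + 25}{w + w} = \frac{25 + w}{2 w}$)
$776 - 1390 \frac{u{\left(-5 \right)}}{x{\left(N{\left(2 \right)} \right)}} = 776 - 1390 \frac{\frac{1}{2} \frac{1}{-5} \left(25 - 5\right)}{\left(-2\right) \left(1 - 2\right)} = 776 - 1390 \frac{\frac{1}{2} \left(- \frac{1}{5}\right) 20}{\left(-2\right) \left(-1\right)} = 776 - 1390 \left(- \frac{2}{2}\right) = 776 - 1390 \left(\left(-2\right) \frac{1}{2}\right) = 776 - -1390 = 776 + 1390 = 2166$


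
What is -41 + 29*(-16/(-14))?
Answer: -55/7 ≈ -7.8571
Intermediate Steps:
-41 + 29*(-16/(-14)) = -41 + 29*(-16*(-1/14)) = -41 + 29*(8/7) = -41 + 232/7 = -55/7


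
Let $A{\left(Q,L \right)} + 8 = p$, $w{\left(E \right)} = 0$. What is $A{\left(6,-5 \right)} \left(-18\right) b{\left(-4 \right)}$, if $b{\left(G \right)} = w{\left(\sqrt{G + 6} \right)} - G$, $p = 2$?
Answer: $432$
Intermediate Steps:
$A{\left(Q,L \right)} = -6$ ($A{\left(Q,L \right)} = -8 + 2 = -6$)
$b{\left(G \right)} = - G$ ($b{\left(G \right)} = 0 - G = - G$)
$A{\left(6,-5 \right)} \left(-18\right) b{\left(-4 \right)} = \left(-6\right) \left(-18\right) \left(\left(-1\right) \left(-4\right)\right) = 108 \cdot 4 = 432$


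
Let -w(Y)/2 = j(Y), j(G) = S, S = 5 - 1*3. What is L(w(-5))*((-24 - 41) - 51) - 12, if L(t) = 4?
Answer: -476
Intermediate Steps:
S = 2 (S = 5 - 3 = 2)
j(G) = 2
w(Y) = -4 (w(Y) = -2*2 = -4)
L(w(-5))*((-24 - 41) - 51) - 12 = 4*((-24 - 41) - 51) - 12 = 4*(-65 - 51) - 12 = 4*(-116) - 12 = -464 - 12 = -476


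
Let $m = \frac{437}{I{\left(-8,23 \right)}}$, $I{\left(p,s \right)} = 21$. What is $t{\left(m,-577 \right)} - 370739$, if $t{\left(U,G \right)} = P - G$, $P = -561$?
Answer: $-370723$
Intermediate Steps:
$m = \frac{437}{21} \approx 20.81$
$t{\left(U,G \right)} = -561 - G$
$t{\left(m,-577 \right)} - 370739 = \left(-561 - -577\right) - 370739 = \left(-561 + 577\right) - 370739 = 16 - 370739 = -370723$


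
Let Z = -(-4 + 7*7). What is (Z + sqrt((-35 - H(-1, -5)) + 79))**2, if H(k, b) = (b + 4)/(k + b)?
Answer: (270 - sqrt(1578))**2/36 ≈ 1473.0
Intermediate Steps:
H(k, b) = (4 + b)/(b + k)
Z = -45 (Z = -(-4 + 49) = -1*45 = -45)
(Z + sqrt((-35 - H(-1, -5)) + 79))**2 = (-45 + sqrt((-35 - (4 - 5)/(-5 - 1)) + 79))**2 = (-45 + sqrt((-35 - (-1)/(-6)) + 79))**2 = (-45 + sqrt((-35 - (-1)*(-1)/6) + 79))**2 = (-45 + sqrt((-35 - 1*1/6) + 79))**2 = (-45 + sqrt((-35 - 1/6) + 79))**2 = (-45 + sqrt(-211/6 + 79))**2 = (-45 + sqrt(263/6))**2 = (-45 + sqrt(1578)/6)**2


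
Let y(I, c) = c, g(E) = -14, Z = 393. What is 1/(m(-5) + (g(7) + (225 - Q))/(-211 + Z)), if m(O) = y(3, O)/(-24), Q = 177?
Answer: 2184/863 ≈ 2.5307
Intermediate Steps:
m(O) = -O/24 (m(O) = O/(-24) = O*(-1/24) = -O/24)
1/(m(-5) + (g(7) + (225 - Q))/(-211 + Z)) = 1/(-1/24*(-5) + (-14 + (225 - 1*177))/(-211 + 393)) = 1/(5/24 + (-14 + (225 - 177))/182) = 1/(5/24 + (-14 + 48)*(1/182)) = 1/(5/24 + 34*(1/182)) = 1/(5/24 + 17/91) = 1/(863/2184) = 2184/863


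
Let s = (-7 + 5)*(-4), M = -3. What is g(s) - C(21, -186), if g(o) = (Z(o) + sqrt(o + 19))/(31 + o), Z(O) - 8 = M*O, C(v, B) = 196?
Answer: -7660/39 + sqrt(3)/13 ≈ -196.28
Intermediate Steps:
s = 8 (s = -2*(-4) = 8)
Z(O) = 8 - 3*O
g(o) = (8 + sqrt(19 + o) - 3*o)/(31 + o) (g(o) = ((8 - 3*o) + sqrt(o + 19))/(31 + o) = ((8 - 3*o) + sqrt(19 + o))/(31 + o) = (8 + sqrt(19 + o) - 3*o)/(31 + o))
g(s) - C(21, -186) = (8 + sqrt(19 + 8) - 3*8)/(31 + 8) - 1*196 = (8 + sqrt(27) - 24)/39 - 196 = (8 + 3*sqrt(3) - 24)/39 - 196 = (-16 + 3*sqrt(3))/39 - 196 = (-16/39 + sqrt(3)/13) - 196 = -7660/39 + sqrt(3)/13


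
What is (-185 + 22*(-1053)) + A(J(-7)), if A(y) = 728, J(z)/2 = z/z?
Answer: -22623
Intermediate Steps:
J(z) = 2 (J(z) = 2*(z/z) = 2*1 = 2)
(-185 + 22*(-1053)) + A(J(-7)) = (-185 + 22*(-1053)) + 728 = (-185 - 23166) + 728 = -23351 + 728 = -22623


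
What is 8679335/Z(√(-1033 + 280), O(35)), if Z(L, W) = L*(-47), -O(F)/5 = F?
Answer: 8679335*I*√753/35391 ≈ 6729.6*I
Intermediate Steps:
O(F) = -5*F
Z(L, W) = -47*L
8679335/Z(√(-1033 + 280), O(35)) = 8679335/((-47*√(-1033 + 280))) = 8679335/((-47*I*√753)) = 8679335*(I*√753/35391) = 8679335*I*√753/35391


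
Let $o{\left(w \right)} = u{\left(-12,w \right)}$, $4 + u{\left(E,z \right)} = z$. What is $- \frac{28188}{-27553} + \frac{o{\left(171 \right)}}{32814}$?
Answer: $\frac{929562383}{904124142} \approx 1.0281$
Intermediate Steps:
$u{\left(E,z \right)} = -4 + z$
$o{\left(w \right)} = -4 + w$
$- \frac{28188}{-27553} + \frac{o{\left(171 \right)}}{32814} = - \frac{28188}{-27553} + \frac{-4 + 171}{32814} = \left(-28188\right) \left(- \frac{1}{27553}\right) + 167 \cdot \frac{1}{32814} = \frac{28188}{27553} + \frac{167}{32814} = \frac{929562383}{904124142}$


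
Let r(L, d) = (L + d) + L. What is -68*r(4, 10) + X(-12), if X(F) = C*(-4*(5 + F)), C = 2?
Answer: -1168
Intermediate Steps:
X(F) = -40 - 8*F (X(F) = 2*(-4*(5 + F)) = 2*(-20 - 4*F) = -40 - 8*F)
r(L, d) = d + 2*L
-68*r(4, 10) + X(-12) = -68*(10 + 2*4) + (-40 - 8*(-12)) = -68*(10 + 8) + (-40 + 96) = -68*18 + 56 = -1224 + 56 = -1168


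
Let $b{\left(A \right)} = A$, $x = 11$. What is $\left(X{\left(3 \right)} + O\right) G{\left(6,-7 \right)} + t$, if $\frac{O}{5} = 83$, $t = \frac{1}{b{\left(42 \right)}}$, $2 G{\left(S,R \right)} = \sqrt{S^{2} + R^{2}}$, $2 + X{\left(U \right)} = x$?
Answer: $\frac{1}{42} + 212 \sqrt{85} \approx 1954.6$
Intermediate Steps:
$X{\left(U \right)} = 9$ ($X{\left(U \right)} = -2 + 11 = 9$)
$G{\left(S,R \right)} = \frac{\sqrt{R^{2} + S^{2}}}{2}$ ($G{\left(S,R \right)} = \frac{\sqrt{S^{2} + R^{2}}}{2} = \frac{\sqrt{R^{2} + S^{2}}}{2}$)
$t = \frac{1}{42} \approx 0.02381$
$O = 415$ ($O = 5 \cdot 83 = 415$)
$\left(X{\left(3 \right)} + O\right) G{\left(6,-7 \right)} + t = \left(9 + 415\right) \frac{\sqrt{\left(-7\right)^{2} + 6^{2}}}{2} + \frac{1}{42} = 424 \frac{\sqrt{49 + 36}}{2} + \frac{1}{42} = 424 \frac{\sqrt{85}}{2} + \frac{1}{42} = 212 \sqrt{85} + \frac{1}{42} = \frac{1}{42} + 212 \sqrt{85}$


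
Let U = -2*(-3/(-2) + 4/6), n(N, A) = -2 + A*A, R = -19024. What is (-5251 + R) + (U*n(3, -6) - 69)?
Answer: -73474/3 ≈ -24491.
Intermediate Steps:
n(N, A) = -2 + A²
U = -13/3 (U = -2*(-3*(-½) + 4*(⅙)) = -2*(3/2 + ⅔) = -2*13/6 = -13/3 ≈ -4.3333)
(-5251 + R) + (U*n(3, -6) - 69) = (-5251 - 19024) + (-13*(-2 + (-6)²)/3 - 69) = -24275 + (-13*(-2 + 36)/3 - 69) = -24275 + (-13/3*34 - 69) = -24275 + (-442/3 - 69) = -24275 - 649/3 = -73474/3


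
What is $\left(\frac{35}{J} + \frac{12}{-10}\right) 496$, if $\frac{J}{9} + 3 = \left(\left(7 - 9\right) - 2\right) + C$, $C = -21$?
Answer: $- \frac{29884}{45} \approx -664.09$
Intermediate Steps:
$J = -252$ ($J = -27 + 9 \left(\left(\left(7 - 9\right) - 2\right) - 21\right) = -27 + 9 \left(\left(-2 - 2\right) - 21\right) = -27 + 9 \left(-4 - 21\right) = -27 + 9 \left(-25\right) = -27 - 225 = -252$)
$\left(\frac{35}{J} + \frac{12}{-10}\right) 496 = \left(\frac{35}{-252} + \frac{12}{-10}\right) 496 = \left(35 \left(- \frac{1}{252}\right) + 12 \left(- \frac{1}{10}\right)\right) 496 = \left(- \frac{5}{36} - \frac{6}{5}\right) 496 = \left(- \frac{241}{180}\right) 496 = - \frac{29884}{45}$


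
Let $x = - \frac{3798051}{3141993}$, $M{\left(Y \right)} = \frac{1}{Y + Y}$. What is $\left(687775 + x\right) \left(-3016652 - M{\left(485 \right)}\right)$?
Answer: $- \frac{1053893030369016766014}{507955535} \approx -2.0748 \cdot 10^{12}$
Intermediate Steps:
$M{\left(Y \right)} = \frac{1}{2 Y}$
$x = - \frac{1266017}{1047331}$ ($x = \left(-3798051\right) \frac{1}{3141993} = - \frac{1266017}{1047331} \approx -1.2088$)
$\left(687775 + x\right) \left(-3016652 - M{\left(485 \right)}\right) = \left(687775 - \frac{1266017}{1047331}\right) \left(-3016652 - \frac{1}{2 \cdot 485}\right) = \frac{720326812508 \left(-3016652 - \frac{1}{2} \cdot \frac{1}{485}\right)}{1047331} = \frac{720326812508 \left(-3016652 - \frac{1}{970}\right)}{1047331} = \frac{720326812508}{1047331} \left(- \frac{2926152441}{970}\right) = - \frac{1053893030369016766014}{507955535}$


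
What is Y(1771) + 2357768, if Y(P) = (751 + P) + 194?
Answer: 2360484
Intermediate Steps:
Y(P) = 945 + P
Y(1771) + 2357768 = (945 + 1771) + 2357768 = 2716 + 2357768 = 2360484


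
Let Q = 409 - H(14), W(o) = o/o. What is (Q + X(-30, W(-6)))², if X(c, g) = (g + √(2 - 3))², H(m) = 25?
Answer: 147452 + 1536*I ≈ 1.4745e+5 + 1536.0*I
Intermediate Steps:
W(o) = 1
X(c, g) = (I + g)² (X(c, g) = (g + √(-1))² = (g + I)² = (I + g)²)
Q = 384 (Q = 409 - 1*25 = 409 - 25 = 384)
(Q + X(-30, W(-6)))² = (384 + (I + 1)²)² = (384 + (1 + I)²)²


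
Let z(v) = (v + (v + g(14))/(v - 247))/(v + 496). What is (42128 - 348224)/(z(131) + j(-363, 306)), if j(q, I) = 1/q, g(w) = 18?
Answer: -244892716992/163313 ≈ -1.4995e+6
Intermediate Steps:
z(v) = (v + (18 + v)/(-247 + v))/(496 + v) (z(v) = (v + (v + 18)/(v - 247))/(v + 496) = (v + (18 + v)/(-247 + v))/(496 + v))
(42128 - 348224)/(z(131) + j(-363, 306)) = (42128 - 348224)/((18 + 131² - 246*131)/(-122512 + 131² + 249*131) + 1/(-363)) = -306096/((18 + 17161 - 32226)/(-122512 + 17161 + 32619) - 1/363) = -306096/(-15047/(-72732) - 1/363) = -306096/(-1/72732*(-15047) - 1/363) = -306096/(15047/72732 - 1/363) = -306096/163313/800052 = -306096*800052/163313 = -244892716992/163313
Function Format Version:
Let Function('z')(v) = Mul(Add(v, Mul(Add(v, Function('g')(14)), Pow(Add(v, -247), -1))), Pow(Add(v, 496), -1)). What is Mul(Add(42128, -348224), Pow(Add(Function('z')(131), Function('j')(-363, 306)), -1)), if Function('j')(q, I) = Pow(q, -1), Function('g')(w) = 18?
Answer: Rational(-244892716992, 163313) ≈ -1.4995e+6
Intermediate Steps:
Function('z')(v) = Mul(Pow(Add(496, v), -1), Add(v, Mul(Pow(Add(-247, v), -1), Add(18, v)))) (Function('z')(v) = Mul(Add(v, Mul(Add(v, 18), Pow(Add(v, -247), -1))), Pow(Add(v, 496), -1)) = Mul(Add(v, Mul(Add(18, v), Pow(Add(-247, v), -1))), Pow(Add(496, v), -1)) = Mul(Add(v, Mul(Pow(Add(-247, v), -1), Add(18, v))), Pow(Add(496, v), -1)) = Mul(Pow(Add(496, v), -1), Add(v, Mul(Pow(Add(-247, v), -1), Add(18, v)))))
Mul(Add(42128, -348224), Pow(Add(Function('z')(131), Function('j')(-363, 306)), -1)) = Mul(Add(42128, -348224), Pow(Add(Mul(Pow(Add(-122512, Pow(131, 2), Mul(249, 131)), -1), Add(18, Pow(131, 2), Mul(-246, 131))), Pow(-363, -1)), -1)) = Mul(-306096, Pow(Add(Mul(Pow(Add(-122512, 17161, 32619), -1), Add(18, 17161, -32226)), Rational(-1, 363)), -1)) = Mul(-306096, Pow(Add(Mul(Pow(-72732, -1), -15047), Rational(-1, 363)), -1)) = Mul(-306096, Pow(Add(Mul(Rational(-1, 72732), -15047), Rational(-1, 363)), -1)) = Mul(-306096, Pow(Add(Rational(15047, 72732), Rational(-1, 363)), -1)) = Mul(-306096, Pow(Rational(163313, 800052), -1)) = Mul(-306096, Rational(800052, 163313)) = Rational(-244892716992, 163313)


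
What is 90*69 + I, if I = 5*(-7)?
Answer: 6175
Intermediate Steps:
I = -35
90*69 + I = 90*69 - 35 = 6210 - 35 = 6175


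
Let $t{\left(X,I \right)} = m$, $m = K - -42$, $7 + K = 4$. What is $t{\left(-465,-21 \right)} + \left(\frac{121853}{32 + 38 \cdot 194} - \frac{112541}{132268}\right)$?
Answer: $\frac{3342323603}{61207017} \approx 54.607$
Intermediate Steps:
$K = -3$ ($K = -7 + 4 = -3$)
$m = 39$ ($m = -3 - -42 = -3 + 42 = 39$)
$t{\left(X,I \right)} = 39$
$t{\left(-465,-21 \right)} + \left(\frac{121853}{32 + 38 \cdot 194} - \frac{112541}{132268}\right) = 39 + \left(\frac{121853}{32 + 38 \cdot 194} - \frac{112541}{132268}\right) = 39 + \left(\frac{121853}{32 + 7372} - \frac{112541}{132268}\right) = 39 - \left(\frac{112541}{132268} - \frac{121853}{7404}\right) = 39 + \left(121853 \cdot \frac{1}{7404} - \frac{112541}{132268}\right) = 39 + \left(\frac{121853}{7404} - \frac{112541}{132268}\right) = 39 + \frac{955249940}{61207017} = \frac{3342323603}{61207017}$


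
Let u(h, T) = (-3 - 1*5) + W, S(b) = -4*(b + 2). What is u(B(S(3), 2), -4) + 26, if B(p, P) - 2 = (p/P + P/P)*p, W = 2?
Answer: 20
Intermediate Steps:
S(b) = -8 - 4*b (S(b) = -4*(2 + b) = -8 - 4*b)
B(p, P) = 2 + p*(1 + p/P) (B(p, P) = 2 + (p/P + P/P)*p = 2 + (p/P + 1)*p = 2 + (1 + p/P)*p = 2 + p*(1 + p/P))
u(h, T) = -6 (u(h, T) = (-3 - 1*5) + 2 = (-3 - 5) + 2 = -8 + 2 = -6)
u(B(S(3), 2), -4) + 26 = -6 + 26 = 20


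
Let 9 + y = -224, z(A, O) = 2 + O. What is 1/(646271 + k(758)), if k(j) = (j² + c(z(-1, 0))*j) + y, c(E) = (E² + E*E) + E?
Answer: 1/1228182 ≈ 8.1421e-7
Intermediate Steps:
c(E) = E + 2*E² (c(E) = (E² + E²) + E = 2*E² + E = E + 2*E²)
y = -233 (y = -9 - 224 = -233)
k(j) = -233 + j² + 10*j (k(j) = (j² + ((2 + 0)*(1 + 2*(2 + 0)))*j) - 233 = (j² + (2*(1 + 2*2))*j) - 233 = (j² + (2*(1 + 4))*j) - 233 = (j² + (2*5)*j) - 233 = (j² + 10*j) - 233 = -233 + j² + 10*j)
1/(646271 + k(758)) = 1/(646271 + (-233 + 758² + 10*758)) = 1/(646271 + (-233 + 574564 + 7580)) = 1/(646271 + 581911) = 1/1228182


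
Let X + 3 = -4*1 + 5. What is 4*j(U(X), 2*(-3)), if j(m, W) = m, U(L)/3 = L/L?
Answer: 12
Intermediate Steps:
X = -2 (X = -3 + (-4*1 + 5) = -3 + (-4 + 5) = -3 + 1 = -2)
U(L) = 3 (U(L) = 3*(L/L) = 3*1 = 3)
4*j(U(X), 2*(-3)) = 4*3 = 12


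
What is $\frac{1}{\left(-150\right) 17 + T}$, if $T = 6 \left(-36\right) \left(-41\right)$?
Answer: $\frac{1}{6306} \approx 0.00015858$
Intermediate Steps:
$T = 8856$ ($T = \left(-216\right) \left(-41\right) = 8856$)
$\frac{1}{\left(-150\right) 17 + T} = \frac{1}{\left(-150\right) 17 + 8856} = \frac{1}{-2550 + 8856} = \frac{1}{6306}$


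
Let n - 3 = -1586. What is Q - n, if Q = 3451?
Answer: 5034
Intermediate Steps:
n = -1583 (n = 3 - 1586 = -1583)
Q - n = 3451 - 1*(-1583) = 3451 + 1583 = 5034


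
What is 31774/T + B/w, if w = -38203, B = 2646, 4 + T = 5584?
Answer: 599548721/106586370 ≈ 5.6250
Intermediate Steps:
T = 5580 (T = -4 + 5584 = 5580)
31774/T + B/w = 31774/5580 + 2646/(-38203) = 31774*(1/5580) + 2646*(-1/38203) = 15887/2790 - 2646/38203 = 599548721/106586370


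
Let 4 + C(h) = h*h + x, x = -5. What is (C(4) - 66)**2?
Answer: 3481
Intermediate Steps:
C(h) = -9 + h**2 (C(h) = -4 + (h*h - 5) = -4 + (h**2 - 5) = -4 + (-5 + h**2) = -9 + h**2)
(C(4) - 66)**2 = ((-9 + 4**2) - 66)**2 = ((-9 + 16) - 66)**2 = (7 - 66)**2 = (-59)**2 = 3481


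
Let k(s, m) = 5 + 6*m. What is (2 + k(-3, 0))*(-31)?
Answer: -217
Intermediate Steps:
(2 + k(-3, 0))*(-31) = (2 + (5 + 6*0))*(-31) = (2 + (5 + 0))*(-31) = (2 + 5)*(-31) = 7*(-31) = -217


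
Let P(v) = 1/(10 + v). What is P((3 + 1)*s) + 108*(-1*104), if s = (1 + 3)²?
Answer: -831167/74 ≈ -11232.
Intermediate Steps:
s = 16 (s = 4² = 16)
P((3 + 1)*s) + 108*(-1*104) = 1/(10 + (3 + 1)*16) + 108*(-1*104) = 1/(10 + 4*16) + 108*(-104) = 1/(10 + 64) - 11232 = 1/74 - 11232 = -831167/74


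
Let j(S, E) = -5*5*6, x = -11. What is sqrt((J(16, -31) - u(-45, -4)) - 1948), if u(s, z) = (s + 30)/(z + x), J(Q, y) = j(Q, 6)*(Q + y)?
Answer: sqrt(301) ≈ 17.349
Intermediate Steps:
j(S, E) = -150 (j(S, E) = -25*6 = -150)
J(Q, y) = -150*Q - 150*y (J(Q, y) = -150*(Q + y) = -150*Q - 150*y)
u(s, z) = (30 + s)/(-11 + z) (u(s, z) = (s + 30)/(z - 11) = (30 + s)/(-11 + z))
sqrt((J(16, -31) - u(-45, -4)) - 1948) = sqrt(((-150*16 - 150*(-31)) - (30 - 45)/(-11 - 4)) - 1948) = sqrt(((-2400 + 4650) - (-15)/(-15)) - 1948) = sqrt((2250 - (-1)*(-15)/15) - 1948) = sqrt((2250 - 1*1) - 1948) = sqrt((2250 - 1) - 1948) = sqrt(2249 - 1948) = sqrt(301)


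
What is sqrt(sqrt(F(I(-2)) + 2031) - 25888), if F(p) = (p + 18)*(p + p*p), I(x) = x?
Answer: sqrt(-25888 + sqrt(2063)) ≈ 160.76*I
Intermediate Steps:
F(p) = (18 + p)*(p + p**2)
sqrt(sqrt(F(I(-2)) + 2031) - 25888) = sqrt(sqrt(-2*(18 + (-2)**2 + 19*(-2)) + 2031) - 25888) = sqrt(sqrt(-2*(18 + 4 - 38) + 2031) - 25888) = sqrt(sqrt(-2*(-16) + 2031) - 25888) = sqrt(sqrt(32 + 2031) - 25888) = sqrt(sqrt(2063) - 25888) = sqrt(-25888 + sqrt(2063))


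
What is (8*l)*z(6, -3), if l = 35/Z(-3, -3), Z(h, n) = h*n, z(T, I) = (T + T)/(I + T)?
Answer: 1120/9 ≈ 124.44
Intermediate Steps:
z(T, I) = 2*T/(I + T) (z(T, I) = (2*T)/(I + T) = 2*T/(I + T))
l = 35/9 (l = 35/((-3*(-3))) = 35/9 ≈ 3.8889)
(8*l)*z(6, -3) = (8*(35/9))*(2*6/(-3 + 6)) = 280*(2*6/3)/9 = 280*(2*6*(⅓))/9 = (280/9)*4 = 1120/9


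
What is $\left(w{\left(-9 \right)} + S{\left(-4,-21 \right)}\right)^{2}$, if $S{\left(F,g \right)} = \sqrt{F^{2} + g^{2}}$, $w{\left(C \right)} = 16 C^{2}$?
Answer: $\left(1296 + \sqrt{457}\right)^{2} \approx 1.7355 \cdot 10^{6}$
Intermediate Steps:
$\left(w{\left(-9 \right)} + S{\left(-4,-21 \right)}\right)^{2} = \left(16 \left(-9\right)^{2} + \sqrt{\left(-4\right)^{2} + \left(-21\right)^{2}}\right)^{2} = \left(16 \cdot 81 + \sqrt{16 + 441}\right)^{2} = \left(1296 + \sqrt{457}\right)^{2}$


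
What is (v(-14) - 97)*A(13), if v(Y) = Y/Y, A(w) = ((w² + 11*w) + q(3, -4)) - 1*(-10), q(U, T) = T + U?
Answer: -30816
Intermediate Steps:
A(w) = 9 + w² + 11*w (A(w) = ((w² + 11*w) + (-4 + 3)) - 1*(-10) = ((w² + 11*w) - 1) + 10 = (-1 + w² + 11*w) + 10 = 9 + w² + 11*w)
v(Y) = 1
(v(-14) - 97)*A(13) = (1 - 97)*(9 + 13² + 11*13) = -96*(9 + 169 + 143) = -96*321 = -30816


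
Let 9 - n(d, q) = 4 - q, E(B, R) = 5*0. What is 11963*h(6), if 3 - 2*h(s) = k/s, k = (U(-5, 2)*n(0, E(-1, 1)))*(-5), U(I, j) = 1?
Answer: 514409/12 ≈ 42867.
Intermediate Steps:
E(B, R) = 0
n(d, q) = 5 + q (n(d, q) = 9 - (4 - q) = 9 + (-4 + q) = 5 + q)
k = -25 (k = (1*(5 + 0))*(-5) = (1*5)*(-5) = 5*(-5) = -25)
h(s) = 3/2 + 25/(2*s) (h(s) = 3/2 - (-25)/(2*s) = 3/2 + 25/(2*s))
11963*h(6) = 11963*((½)*(25 + 3*6)/6) = 11963*((½)*(⅙)*(25 + 18)) = 11963*((½)*(⅙)*43) = 11963*(43/12) = 514409/12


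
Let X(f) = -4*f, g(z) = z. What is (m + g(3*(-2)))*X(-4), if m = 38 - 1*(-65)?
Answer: 1552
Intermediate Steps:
m = 103 (m = 38 + 65 = 103)
(m + g(3*(-2)))*X(-4) = (103 + 3*(-2))*(-4*(-4)) = (103 - 6)*16 = 97*16 = 1552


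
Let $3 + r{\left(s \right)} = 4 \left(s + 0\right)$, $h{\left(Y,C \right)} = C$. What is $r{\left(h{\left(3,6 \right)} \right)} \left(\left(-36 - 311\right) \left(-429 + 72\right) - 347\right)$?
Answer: $2594172$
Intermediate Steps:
$r{\left(s \right)} = -3 + 4 s$ ($r{\left(s \right)} = -3 + 4 \left(s + 0\right) = -3 + 4 s$)
$r{\left(h{\left(3,6 \right)} \right)} \left(\left(-36 - 311\right) \left(-429 + 72\right) - 347\right) = \left(-3 + 4 \cdot 6\right) \left(\left(-36 - 311\right) \left(-429 + 72\right) - 347\right) = \left(-3 + 24\right) \left(\left(-347\right) \left(-357\right) - 347\right) = 21 \left(123879 - 347\right) = 21 \cdot 123532 = 2594172$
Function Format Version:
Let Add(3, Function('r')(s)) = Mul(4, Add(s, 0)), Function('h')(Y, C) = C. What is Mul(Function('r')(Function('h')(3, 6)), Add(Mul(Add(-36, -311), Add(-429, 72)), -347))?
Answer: 2594172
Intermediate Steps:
Function('r')(s) = Add(-3, Mul(4, s)) (Function('r')(s) = Add(-3, Mul(4, Add(s, 0))) = Add(-3, Mul(4, s)))
Mul(Function('r')(Function('h')(3, 6)), Add(Mul(Add(-36, -311), Add(-429, 72)), -347)) = Mul(Add(-3, Mul(4, 6)), Add(Mul(Add(-36, -311), Add(-429, 72)), -347)) = Mul(Add(-3, 24), Add(Mul(-347, -357), -347)) = Mul(21, Add(123879, -347)) = Mul(21, 123532) = 2594172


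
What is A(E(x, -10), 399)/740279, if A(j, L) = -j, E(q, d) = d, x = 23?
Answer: 10/740279 ≈ 1.3508e-5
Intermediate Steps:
A(E(x, -10), 399)/740279 = -1*(-10)/740279 = 10*(1/740279) = 10/740279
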